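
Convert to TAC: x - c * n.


Break into single-operator statements:
t1 = c * n
t2 = x - t1


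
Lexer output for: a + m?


Scan left to right, longest-match per lexeme
Tokens: ID(a), OP(+), ID(m)


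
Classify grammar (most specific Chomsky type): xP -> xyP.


LHS has context (more than one symbol) and |LHS| ≤ |RHS|
Classification: Type 1 (Context-Sensitive)


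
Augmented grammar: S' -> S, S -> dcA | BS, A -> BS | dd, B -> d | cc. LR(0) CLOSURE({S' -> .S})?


Start: S' -> .S
For each item with dot before a nonterminal B, add B -> .γ for every B-production
Closure: [S' -> .S, S -> .dcA, S -> .BS, B -> .d, B -> .cc]


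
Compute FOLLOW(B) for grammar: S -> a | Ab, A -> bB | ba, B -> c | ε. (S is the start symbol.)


$ ∈ FOLLOW(S). For each A -> αBβ: add FIRST(β)\{ε} to FOLLOW(B); if β nullable, add FOLLOW(A).
FOLLOW(B) = {b}


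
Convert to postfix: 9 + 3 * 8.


* has higher precedence, evaluate 3*8 first
Postfix: 9 3 8 * +


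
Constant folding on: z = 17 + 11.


17 + 11 = 28 at compile time
Optimized: z = 28


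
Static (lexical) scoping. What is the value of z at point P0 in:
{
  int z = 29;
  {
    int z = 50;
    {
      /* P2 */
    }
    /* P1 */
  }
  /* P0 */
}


z declared in the same block as P0
z = 29


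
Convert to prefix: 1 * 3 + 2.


left-to-right (same/higher precedence on left): tree is (+ (* 1 3) 2)
Prefix: + * 1 3 2


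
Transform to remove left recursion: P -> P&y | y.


Left-recursive alternatives: P&y; non-recursive: y
Introduce P': P -> yP', P' -> &yP' | ε


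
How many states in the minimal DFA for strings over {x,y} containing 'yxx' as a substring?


KMP-style automaton: 3 progress states + 1 absorbing accept = 4
Minimal DFA: 4 states


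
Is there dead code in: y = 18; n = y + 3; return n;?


y is read by n's definition; n is returned
No dead code


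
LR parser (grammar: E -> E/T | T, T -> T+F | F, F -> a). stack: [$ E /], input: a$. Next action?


no handle ('E/' is not any RHS); shift 'a'
Action: shift


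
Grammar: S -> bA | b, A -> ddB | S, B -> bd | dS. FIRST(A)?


Per alternative of A: FIRST(ddB) = {d}; FIRST(S) = {b}
FIRST(A) = {b, d}


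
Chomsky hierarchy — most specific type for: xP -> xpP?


LHS has context (more than one symbol) and |LHS| ≤ |RHS|
Classification: Type 1 (Context-Sensitive)


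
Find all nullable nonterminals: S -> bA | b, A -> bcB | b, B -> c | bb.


A nonterminal is nullable iff some alternative derives ε (directly, or every symbol in it is nullable)
Nullable: {}


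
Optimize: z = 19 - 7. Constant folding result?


19 - 7 = 12 at compile time
Optimized: z = 12


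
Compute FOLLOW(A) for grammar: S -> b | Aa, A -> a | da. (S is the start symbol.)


$ ∈ FOLLOW(S). For each A -> αBβ: add FIRST(β)\{ε} to FOLLOW(B); if β nullable, add FOLLOW(A).
FOLLOW(A) = {a}


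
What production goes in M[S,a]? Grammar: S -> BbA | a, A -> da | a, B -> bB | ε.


For [S, a]: 'a' ∈ FIRST(a)
Entry: S -> a


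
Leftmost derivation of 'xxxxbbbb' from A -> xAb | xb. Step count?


Derivation: A => xAb => xxAbb => xxxAbbb => xxxxbbbb
Steps: 4


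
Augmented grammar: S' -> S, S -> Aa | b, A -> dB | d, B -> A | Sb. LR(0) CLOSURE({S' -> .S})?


Start: S' -> .S
For each item with dot before a nonterminal B, add B -> .γ for every B-production
Closure: [S' -> .S, S -> .Aa, S -> .b, A -> .dB, A -> .d]


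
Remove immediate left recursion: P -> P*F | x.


Left-recursive alternatives: P*F; non-recursive: x
Introduce P': P -> xP', P' -> *FP' | ε


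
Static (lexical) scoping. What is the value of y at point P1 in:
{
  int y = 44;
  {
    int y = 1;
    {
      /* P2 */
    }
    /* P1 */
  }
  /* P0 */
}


y declared in the same block as P1
y = 1


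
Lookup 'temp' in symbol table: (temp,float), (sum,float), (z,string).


Lookup 'temp' → type float


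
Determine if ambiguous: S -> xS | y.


right-linear, alternatives start with distinct terminals 'x' vs 'y': unique leftmost derivation
Unambiguous


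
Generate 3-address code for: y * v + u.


Break into single-operator statements:
t1 = y * v
t2 = t1 + u


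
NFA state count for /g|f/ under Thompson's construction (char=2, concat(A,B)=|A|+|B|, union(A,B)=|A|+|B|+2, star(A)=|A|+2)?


Syntax tree has 2 char leaf(s), 1 union(s), 0 star(s)
chars contribute 2×2 = 4; each union adds +2; each star adds +2
Total: 4 + 2 + 0 = 6 states


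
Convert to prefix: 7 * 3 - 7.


left-to-right (same/higher precedence on left): tree is (- (* 7 3) 7)
Prefix: - * 7 3 7


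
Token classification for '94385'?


Pattern: digits only
Type: INTEGER_LITERAL


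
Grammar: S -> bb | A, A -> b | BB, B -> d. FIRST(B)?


Per alternative of B: FIRST(d) = {d}
FIRST(B) = {d}


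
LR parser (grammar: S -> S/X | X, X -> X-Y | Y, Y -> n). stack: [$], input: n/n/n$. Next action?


no handle on stack; shift 'n'
Action: shift


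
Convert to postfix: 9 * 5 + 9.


Left to right (same or higher precedence on left)
Postfix: 9 5 * 9 +


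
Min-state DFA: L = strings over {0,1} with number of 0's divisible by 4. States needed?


Track (count of 0) mod 4: states 0..3, accept at 0
Minimal DFA: 4 states


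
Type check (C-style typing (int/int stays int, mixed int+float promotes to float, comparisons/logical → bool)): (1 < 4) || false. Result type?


Operand types: bool || bool
Rule: logical operators take bool operands and yield bool
Result type: bool


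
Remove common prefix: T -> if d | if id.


Common prefix: 'if'
Factored: T -> if T', T' -> d | id


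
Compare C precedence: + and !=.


'+' is additive (level 9); '!=' is equality (level 6)
Higher level binds tighter
'+' has higher precedence than '!='


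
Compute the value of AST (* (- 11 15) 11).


Evaluate inner: (- 11 15) = -4
Evaluate root: (* -4 11) = -44
Result: -44


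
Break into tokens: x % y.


Scan left to right, longest-match per lexeme
Tokens: ID(x), OP(%), ID(y)


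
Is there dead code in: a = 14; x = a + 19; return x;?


a is read by x's definition; x is returned
No dead code


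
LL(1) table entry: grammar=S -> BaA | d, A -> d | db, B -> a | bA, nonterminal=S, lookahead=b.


For [S, b]: 'b' ∈ FIRST(BaA)
Entry: S -> BaA


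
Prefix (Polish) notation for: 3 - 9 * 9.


'*' binds tighter: tree is (- 3 (* 9 9))
Prefix: - 3 * 9 9


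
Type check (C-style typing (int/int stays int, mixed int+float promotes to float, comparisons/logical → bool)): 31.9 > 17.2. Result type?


Operand types: float > float
Rule: comparison yields bool
Result type: bool


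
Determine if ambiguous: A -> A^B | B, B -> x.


precedence layered via separate nonterminal B: deterministic
Unambiguous


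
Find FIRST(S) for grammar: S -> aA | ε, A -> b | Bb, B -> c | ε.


Per alternative of S: FIRST(aA) = {a}; FIRST(ε) = {ε}
FIRST(S) = {a, ε}


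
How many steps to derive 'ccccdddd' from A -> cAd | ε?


Derivation: A => cAd => ccAdd => cccAddd => ccccAdddd => ccccdddd
Steps: 5


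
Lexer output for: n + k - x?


Scan left to right, longest-match per lexeme
Tokens: ID(n), OP(+), ID(k), OP(-), ID(x)


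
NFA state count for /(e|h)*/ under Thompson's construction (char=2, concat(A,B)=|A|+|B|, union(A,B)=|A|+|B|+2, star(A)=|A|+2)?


Syntax tree has 2 char leaf(s), 1 union(s), 1 star(s)
chars contribute 2×2 = 4; each union adds +2; each star adds +2
Total: 4 + 2 + 2 = 8 states


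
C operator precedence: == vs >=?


'>=' is relational (level 7); '==' is equality (level 6)
Higher level binds tighter
'>=' has higher precedence than '=='


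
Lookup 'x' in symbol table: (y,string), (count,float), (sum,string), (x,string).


Lookup 'x' → type string


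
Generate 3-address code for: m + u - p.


Break into single-operator statements:
t1 = m + u
t2 = t1 - p


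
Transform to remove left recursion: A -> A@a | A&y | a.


Left-recursive alternatives: A@a, A&y; non-recursive: a
Introduce A': A -> aA', A' -> @aA' | &yA' | ε


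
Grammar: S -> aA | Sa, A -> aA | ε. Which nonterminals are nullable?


A nonterminal is nullable iff some alternative derives ε (directly, or every symbol in it is nullable)
Nullable: {A}


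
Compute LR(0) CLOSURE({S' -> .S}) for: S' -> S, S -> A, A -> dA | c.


Start: S' -> .S
For each item with dot before a nonterminal B, add B -> .γ for every B-production
Closure: [S' -> .S, S -> .A, A -> .dA, A -> .c]


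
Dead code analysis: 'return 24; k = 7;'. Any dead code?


statement follows a return and is unreachable
Dead: 'k = 7'


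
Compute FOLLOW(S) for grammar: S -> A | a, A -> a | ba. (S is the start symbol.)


$ ∈ FOLLOW(S). For each A -> αBβ: add FIRST(β)\{ε} to FOLLOW(B); if β nullable, add FOLLOW(A).
FOLLOW(S) = {$}


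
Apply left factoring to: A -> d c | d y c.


Common prefix: 'd'
Factored: A -> d A', A' -> c | y c


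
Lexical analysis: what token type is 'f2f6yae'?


Pattern: letter/underscore followed by alphanumerics, not a keyword
Type: IDENTIFIER


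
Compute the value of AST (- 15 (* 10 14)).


Evaluate inner: (* 10 14) = 140
Evaluate root: (- 15 140) = -125
Result: -125


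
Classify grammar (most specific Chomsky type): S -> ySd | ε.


Single nonterminal LHS, but y^n d^n is not regular
Classification: Type 2 (Context-Free)


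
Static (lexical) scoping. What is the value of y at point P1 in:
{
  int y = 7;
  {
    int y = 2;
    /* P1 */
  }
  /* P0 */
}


y declared in the same block as P1
y = 2


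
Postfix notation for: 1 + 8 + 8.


Left to right (same or higher precedence on left)
Postfix: 1 8 + 8 +


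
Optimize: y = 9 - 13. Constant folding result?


9 - 13 = -4 at compile time
Optimized: y = -4


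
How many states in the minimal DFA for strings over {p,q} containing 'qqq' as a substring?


KMP-style automaton: 3 progress states + 1 absorbing accept = 4
Minimal DFA: 4 states


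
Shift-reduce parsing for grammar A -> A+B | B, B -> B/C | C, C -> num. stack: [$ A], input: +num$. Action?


shift '+' to continue A -> A+B
Action: shift


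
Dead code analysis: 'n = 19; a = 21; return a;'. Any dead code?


n is assigned but never read
Dead: 'n = 19'


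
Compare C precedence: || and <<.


'<<' is shift (level 8); '||' is logical OR (level 1)
Higher level binds tighter
'<<' has higher precedence than '||'


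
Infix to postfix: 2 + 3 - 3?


Left to right (same or higher precedence on left)
Postfix: 2 3 + 3 -


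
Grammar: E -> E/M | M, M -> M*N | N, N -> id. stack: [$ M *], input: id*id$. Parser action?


no handle; shift 'id'
Action: shift


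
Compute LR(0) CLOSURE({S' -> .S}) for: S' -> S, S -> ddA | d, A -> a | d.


Start: S' -> .S
For each item with dot before a nonterminal B, add B -> .γ for every B-production
Closure: [S' -> .S, S -> .ddA, S -> .d]


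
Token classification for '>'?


Pattern: operator symbol
Type: OPERATOR


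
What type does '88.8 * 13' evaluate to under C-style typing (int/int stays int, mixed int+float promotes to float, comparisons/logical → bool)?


Operand types: float * int
Rule: mixed int/float promotes to float; int/int stays int
Result type: float


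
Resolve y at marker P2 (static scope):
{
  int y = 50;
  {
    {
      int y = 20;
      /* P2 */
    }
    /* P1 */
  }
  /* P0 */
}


y declared in the same block as P2
y = 20


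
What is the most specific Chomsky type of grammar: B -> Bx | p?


Left-linear: every RHS is a terminal or one nonterminal followed by a terminal
Classification: Type 3 (Regular)


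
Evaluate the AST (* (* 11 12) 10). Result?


Evaluate inner: (* 11 12) = 132
Evaluate root: (* 132 10) = 1320
Result: 1320


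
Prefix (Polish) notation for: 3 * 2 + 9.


left-to-right (same/higher precedence on left): tree is (+ (* 3 2) 9)
Prefix: + * 3 2 9


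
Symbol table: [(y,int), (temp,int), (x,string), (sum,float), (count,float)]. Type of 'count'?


Lookup 'count' → type float


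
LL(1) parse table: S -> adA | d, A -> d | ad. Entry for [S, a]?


For [S, a]: 'a' ∈ FIRST(adA)
Entry: S -> adA


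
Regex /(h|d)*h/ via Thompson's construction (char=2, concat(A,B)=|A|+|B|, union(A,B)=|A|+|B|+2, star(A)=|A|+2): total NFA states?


Syntax tree has 3 char leaf(s), 1 union(s), 1 star(s)
chars contribute 3×2 = 6; each union adds +2; each star adds +2
Total: 6 + 2 + 2 = 10 states


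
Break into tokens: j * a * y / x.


Scan left to right, longest-match per lexeme
Tokens: ID(j), OP(*), ID(a), OP(*), ID(y), OP(/), ID(x)


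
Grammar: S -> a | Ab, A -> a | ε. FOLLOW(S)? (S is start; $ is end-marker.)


$ ∈ FOLLOW(S). For each A -> αBβ: add FIRST(β)\{ε} to FOLLOW(B); if β nullable, add FOLLOW(A).
FOLLOW(S) = {$}


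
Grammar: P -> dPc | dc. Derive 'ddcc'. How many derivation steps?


Derivation: P => dPc => ddcc
Steps: 2


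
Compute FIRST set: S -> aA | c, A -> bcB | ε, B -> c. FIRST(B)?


Per alternative of B: FIRST(c) = {c}
FIRST(B) = {c}


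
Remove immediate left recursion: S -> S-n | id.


Left-recursive alternatives: S-n; non-recursive: id
Introduce S': S -> idS', S' -> -nS' | ε


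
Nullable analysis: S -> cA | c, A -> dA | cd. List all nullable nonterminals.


A nonterminal is nullable iff some alternative derives ε (directly, or every symbol in it is nullable)
Nullable: {}


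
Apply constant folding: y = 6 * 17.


6 * 17 = 102 at compile time
Optimized: y = 102


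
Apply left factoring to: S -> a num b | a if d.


Common prefix: 'a'
Factored: S -> a S', S' -> num b | if d


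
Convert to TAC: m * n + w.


Break into single-operator statements:
t1 = m * n
t2 = t1 + w


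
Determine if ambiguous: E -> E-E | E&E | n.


'n-n&n' has two parse trees (no precedence encoded between - and &)
Ambiguous


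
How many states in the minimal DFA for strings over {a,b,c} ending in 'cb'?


Track the longest suffix of input matching a prefix of 'cb': 3 classes (prefixes of length 0..2)
Minimal DFA: 3 states


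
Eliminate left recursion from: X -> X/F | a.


Left-recursive alternatives: X/F; non-recursive: a
Introduce X': X -> aX', X' -> /FX' | ε


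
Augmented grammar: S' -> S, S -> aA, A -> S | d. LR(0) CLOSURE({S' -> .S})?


Start: S' -> .S
For each item with dot before a nonterminal B, add B -> .γ for every B-production
Closure: [S' -> .S, S -> .aA]


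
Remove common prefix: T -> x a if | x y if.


Common prefix: 'x'
Factored: T -> x T', T' -> a if | y if


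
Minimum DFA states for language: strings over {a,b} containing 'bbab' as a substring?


KMP-style automaton: 4 progress states + 1 absorbing accept = 5
Minimal DFA: 5 states


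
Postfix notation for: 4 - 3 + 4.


Left to right (same or higher precedence on left)
Postfix: 4 3 - 4 +


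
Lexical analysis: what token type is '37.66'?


Pattern: digits with a decimal point
Type: FLOAT_LITERAL


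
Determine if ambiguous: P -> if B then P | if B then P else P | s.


dangling else: 'if B then if B then s else s' parses two ways
Ambiguous


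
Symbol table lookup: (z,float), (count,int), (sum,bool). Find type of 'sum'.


Lookup 'sum' → type bool


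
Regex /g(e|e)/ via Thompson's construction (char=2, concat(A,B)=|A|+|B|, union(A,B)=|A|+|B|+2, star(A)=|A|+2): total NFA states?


Syntax tree has 3 char leaf(s), 1 union(s), 0 star(s)
chars contribute 3×2 = 6; each union adds +2; each star adds +2
Total: 6 + 2 + 0 = 8 states


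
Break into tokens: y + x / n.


Scan left to right, longest-match per lexeme
Tokens: ID(y), OP(+), ID(x), OP(/), ID(n)


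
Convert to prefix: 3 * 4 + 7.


left-to-right (same/higher precedence on left): tree is (+ (* 3 4) 7)
Prefix: + * 3 4 7


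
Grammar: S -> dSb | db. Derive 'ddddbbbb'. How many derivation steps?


Derivation: S => dSb => ddSbb => dddSbbb => ddddbbbb
Steps: 4


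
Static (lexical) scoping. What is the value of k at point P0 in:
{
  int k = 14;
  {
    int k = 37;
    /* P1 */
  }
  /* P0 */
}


k declared in the same block as P0
k = 14


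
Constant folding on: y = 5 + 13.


5 + 13 = 18 at compile time
Optimized: y = 18


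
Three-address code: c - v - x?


Break into single-operator statements:
t1 = c - v
t2 = t1 - x


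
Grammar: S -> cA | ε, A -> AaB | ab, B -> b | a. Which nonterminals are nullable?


A nonterminal is nullable iff some alternative derives ε (directly, or every symbol in it is nullable)
Nullable: {S}


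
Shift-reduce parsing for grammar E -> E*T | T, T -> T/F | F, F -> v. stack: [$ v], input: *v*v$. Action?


'v' on top is the handle for F -> v
Action: reduce (F -> v)


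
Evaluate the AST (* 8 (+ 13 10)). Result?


Evaluate inner: (+ 13 10) = 23
Evaluate root: (* 8 23) = 184
Result: 184


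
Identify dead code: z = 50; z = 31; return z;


first assignment to z is overwritten before any read
Dead: 'z = 50'


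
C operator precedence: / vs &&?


'/' is multiplicative (level 10); '&&' is logical AND (level 2)
Higher level binds tighter
'/' has higher precedence than '&&'


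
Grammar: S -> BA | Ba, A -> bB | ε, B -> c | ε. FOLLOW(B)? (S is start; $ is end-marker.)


$ ∈ FOLLOW(S). For each A -> αBβ: add FIRST(β)\{ε} to FOLLOW(B); if β nullable, add FOLLOW(A).
FOLLOW(B) = {$, a, b}


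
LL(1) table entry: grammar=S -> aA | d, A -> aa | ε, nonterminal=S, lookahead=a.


For [S, a]: 'a' ∈ FIRST(aA)
Entry: S -> aA


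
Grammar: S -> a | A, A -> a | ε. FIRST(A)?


Per alternative of A: FIRST(a) = {a}; FIRST(ε) = {ε}
FIRST(A) = {a, ε}


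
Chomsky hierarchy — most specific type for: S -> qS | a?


Right-linear: every RHS is a terminal or a terminal followed by one nonterminal
Classification: Type 3 (Regular)


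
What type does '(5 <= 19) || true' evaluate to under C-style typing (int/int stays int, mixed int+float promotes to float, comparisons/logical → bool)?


Operand types: bool || bool
Rule: logical operators take bool operands and yield bool
Result type: bool


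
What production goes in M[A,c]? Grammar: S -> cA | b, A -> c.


For [A, c]: 'c' ∈ FIRST(c)
Entry: A -> c


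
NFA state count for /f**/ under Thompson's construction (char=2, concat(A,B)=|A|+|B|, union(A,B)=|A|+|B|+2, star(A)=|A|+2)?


Syntax tree has 1 char leaf(s), 0 union(s), 2 star(s)
chars contribute 1×2 = 2; each union adds +2; each star adds +2
Total: 2 + 0 + 4 = 6 states


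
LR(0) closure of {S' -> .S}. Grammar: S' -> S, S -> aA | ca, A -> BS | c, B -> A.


Start: S' -> .S
For each item with dot before a nonterminal B, add B -> .γ for every B-production
Closure: [S' -> .S, S -> .aA, S -> .ca]


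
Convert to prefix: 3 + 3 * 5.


'*' binds tighter: tree is (+ 3 (* 3 5))
Prefix: + 3 * 3 5


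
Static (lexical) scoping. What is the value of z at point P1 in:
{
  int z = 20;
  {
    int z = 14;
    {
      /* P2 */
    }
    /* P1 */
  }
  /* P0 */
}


z declared in the same block as P1
z = 14


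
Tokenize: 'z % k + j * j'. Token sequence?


Scan left to right, longest-match per lexeme
Tokens: ID(z), OP(%), ID(k), OP(+), ID(j), OP(*), ID(j)


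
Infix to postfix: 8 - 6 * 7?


* has higher precedence, evaluate 6*7 first
Postfix: 8 6 7 * -


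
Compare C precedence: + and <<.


'+' is additive (level 9); '<<' is shift (level 8)
Higher level binds tighter
'+' has higher precedence than '<<'


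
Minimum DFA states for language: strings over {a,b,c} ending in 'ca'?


Track the longest suffix of input matching a prefix of 'ca': 3 classes (prefixes of length 0..2)
Minimal DFA: 3 states


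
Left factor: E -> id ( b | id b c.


Common prefix: 'id'
Factored: E -> id E', E' -> ( b | b c


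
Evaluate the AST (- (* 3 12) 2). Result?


Evaluate inner: (* 3 12) = 36
Evaluate root: (- 36 2) = 34
Result: 34


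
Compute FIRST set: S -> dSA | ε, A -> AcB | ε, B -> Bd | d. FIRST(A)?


Per alternative of A: FIRST(AcB) = {c}; FIRST(ε) = {ε}
FIRST(A) = {c, ε}


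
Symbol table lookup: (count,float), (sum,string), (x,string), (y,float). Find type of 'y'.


Lookup 'y' → type float


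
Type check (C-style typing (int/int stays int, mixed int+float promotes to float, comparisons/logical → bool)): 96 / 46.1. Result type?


Operand types: int / float
Rule: mixed int/float promotes to float; int/int stays int
Result type: float


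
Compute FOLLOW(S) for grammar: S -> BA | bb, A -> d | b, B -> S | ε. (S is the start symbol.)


$ ∈ FOLLOW(S). For each A -> αBβ: add FIRST(β)\{ε} to FOLLOW(B); if β nullable, add FOLLOW(A).
FOLLOW(S) = {$, b, d}


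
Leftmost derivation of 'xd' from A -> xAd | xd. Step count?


Derivation: A => xd
Steps: 1


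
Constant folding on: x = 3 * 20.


3 * 20 = 60 at compile time
Optimized: x = 60


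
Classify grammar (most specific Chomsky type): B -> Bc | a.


Left-linear: every RHS is a terminal or one nonterminal followed by a terminal
Classification: Type 3 (Regular)


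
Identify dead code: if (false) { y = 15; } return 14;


condition is constant false, so the whole block is unreachable
Dead: 'if (false) { y = 15; }'


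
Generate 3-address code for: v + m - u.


Break into single-operator statements:
t1 = v + m
t2 = t1 - u


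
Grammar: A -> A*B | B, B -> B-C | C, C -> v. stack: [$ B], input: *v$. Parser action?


lookahead ∉ {-} so B won't extend; reduce A -> B
Action: reduce (A -> B)


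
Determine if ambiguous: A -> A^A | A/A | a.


'a^a/a' has two parse trees (no precedence encoded between ^ and /)
Ambiguous


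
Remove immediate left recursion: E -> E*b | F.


Left-recursive alternatives: E*b; non-recursive: F
Introduce E': E -> FE', E' -> *bE' | ε


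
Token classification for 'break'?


Pattern: reserved word
Type: KEYWORD


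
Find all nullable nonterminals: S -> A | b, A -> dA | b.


A nonterminal is nullable iff some alternative derives ε (directly, or every symbol in it is nullable)
Nullable: {}


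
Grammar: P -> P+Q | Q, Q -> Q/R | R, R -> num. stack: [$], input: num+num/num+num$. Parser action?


no handle on stack; shift 'num'
Action: shift


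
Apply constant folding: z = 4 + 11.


4 + 11 = 15 at compile time
Optimized: z = 15


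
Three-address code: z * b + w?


Break into single-operator statements:
t1 = z * b
t2 = t1 + w


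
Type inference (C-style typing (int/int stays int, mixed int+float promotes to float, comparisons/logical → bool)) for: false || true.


Operand types: bool || bool
Rule: logical operators take bool operands and yield bool
Result type: bool


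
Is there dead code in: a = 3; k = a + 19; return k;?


a is read by k's definition; k is returned
No dead code


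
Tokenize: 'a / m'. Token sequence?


Scan left to right, longest-match per lexeme
Tokens: ID(a), OP(/), ID(m)


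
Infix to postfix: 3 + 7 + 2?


Left to right (same or higher precedence on left)
Postfix: 3 7 + 2 +


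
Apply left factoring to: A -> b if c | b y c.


Common prefix: 'b'
Factored: A -> b A', A' -> if c | y c


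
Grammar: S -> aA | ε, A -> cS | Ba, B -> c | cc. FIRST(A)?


Per alternative of A: FIRST(cS) = {c}; FIRST(Ba) = {c}
FIRST(A) = {c}


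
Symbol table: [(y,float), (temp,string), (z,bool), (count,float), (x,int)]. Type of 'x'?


Lookup 'x' → type int


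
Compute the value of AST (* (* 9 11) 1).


Evaluate inner: (* 9 11) = 99
Evaluate root: (* 99 1) = 99
Result: 99


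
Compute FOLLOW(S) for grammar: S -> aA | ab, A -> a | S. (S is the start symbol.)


$ ∈ FOLLOW(S). For each A -> αBβ: add FIRST(β)\{ε} to FOLLOW(B); if β nullable, add FOLLOW(A).
FOLLOW(S) = {$}


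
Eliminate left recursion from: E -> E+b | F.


Left-recursive alternatives: E+b; non-recursive: F
Introduce E': E -> FE', E' -> +bE' | ε


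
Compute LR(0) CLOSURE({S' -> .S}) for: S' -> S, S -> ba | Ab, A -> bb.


Start: S' -> .S
For each item with dot before a nonterminal B, add B -> .γ for every B-production
Closure: [S' -> .S, S -> .ba, S -> .Ab, A -> .bb]


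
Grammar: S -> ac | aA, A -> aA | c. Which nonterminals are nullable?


A nonterminal is nullable iff some alternative derives ε (directly, or every symbol in it is nullable)
Nullable: {}


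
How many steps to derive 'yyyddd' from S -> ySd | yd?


Derivation: S => ySd => yySdd => yyyddd
Steps: 3


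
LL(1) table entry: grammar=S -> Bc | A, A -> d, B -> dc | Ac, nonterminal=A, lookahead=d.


For [A, d]: 'd' ∈ FIRST(d)
Entry: A -> d


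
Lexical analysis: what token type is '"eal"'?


Pattern: double-quoted sequence
Type: STRING_LITERAL


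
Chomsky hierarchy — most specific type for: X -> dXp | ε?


Single nonterminal LHS, but d^n p^n is not regular
Classification: Type 2 (Context-Free)


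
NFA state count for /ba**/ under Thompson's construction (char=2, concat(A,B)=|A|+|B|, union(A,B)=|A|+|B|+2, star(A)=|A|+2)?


Syntax tree has 2 char leaf(s), 0 union(s), 2 star(s)
chars contribute 2×2 = 4; each union adds +2; each star adds +2
Total: 4 + 0 + 4 = 8 states


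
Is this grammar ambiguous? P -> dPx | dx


balanced d^n…x^n: each string has a unique parse
Unambiguous


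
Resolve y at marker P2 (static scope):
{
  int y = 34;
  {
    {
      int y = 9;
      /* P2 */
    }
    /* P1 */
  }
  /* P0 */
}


y declared in the same block as P2
y = 9


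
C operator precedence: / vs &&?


'/' is multiplicative (level 10); '&&' is logical AND (level 2)
Higher level binds tighter
'/' has higher precedence than '&&'


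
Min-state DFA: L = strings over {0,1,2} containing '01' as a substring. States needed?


KMP-style automaton: 2 progress states + 1 absorbing accept = 3
Minimal DFA: 3 states


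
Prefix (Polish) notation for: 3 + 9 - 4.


left-to-right (same/higher precedence on left): tree is (- (+ 3 9) 4)
Prefix: - + 3 9 4


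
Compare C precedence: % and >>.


'%' is multiplicative (level 10); '>>' is shift (level 8)
Higher level binds tighter
'%' has higher precedence than '>>'


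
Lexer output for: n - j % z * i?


Scan left to right, longest-match per lexeme
Tokens: ID(n), OP(-), ID(j), OP(%), ID(z), OP(*), ID(i)


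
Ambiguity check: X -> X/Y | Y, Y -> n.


precedence layered via separate nonterminal Y: deterministic
Unambiguous


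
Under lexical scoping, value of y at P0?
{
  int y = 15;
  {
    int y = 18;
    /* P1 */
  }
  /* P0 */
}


y declared in the same block as P0
y = 15


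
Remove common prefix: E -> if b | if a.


Common prefix: 'if'
Factored: E -> if E', E' -> b | a


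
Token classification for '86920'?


Pattern: digits only
Type: INTEGER_LITERAL


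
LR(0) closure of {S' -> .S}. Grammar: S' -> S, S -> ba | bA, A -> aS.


Start: S' -> .S
For each item with dot before a nonterminal B, add B -> .γ for every B-production
Closure: [S' -> .S, S -> .ba, S -> .bA]


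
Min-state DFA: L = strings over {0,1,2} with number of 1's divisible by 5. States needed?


Track (count of 1) mod 5: states 0..4, accept at 0
Minimal DFA: 5 states


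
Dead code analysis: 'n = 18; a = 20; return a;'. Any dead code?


n is assigned but never read
Dead: 'n = 18'


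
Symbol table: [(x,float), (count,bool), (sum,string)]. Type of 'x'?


Lookup 'x' → type float


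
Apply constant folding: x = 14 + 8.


14 + 8 = 22 at compile time
Optimized: x = 22


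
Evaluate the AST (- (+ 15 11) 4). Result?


Evaluate inner: (+ 15 11) = 26
Evaluate root: (- 26 4) = 22
Result: 22


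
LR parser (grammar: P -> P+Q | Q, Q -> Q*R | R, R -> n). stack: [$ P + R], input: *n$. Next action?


'R' (not preceded by Q*) is the handle for Q -> R
Action: reduce (Q -> R)


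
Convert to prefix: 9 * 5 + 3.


left-to-right (same/higher precedence on left): tree is (+ (* 9 5) 3)
Prefix: + * 9 5 3


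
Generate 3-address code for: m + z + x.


Break into single-operator statements:
t1 = m + z
t2 = t1 + x


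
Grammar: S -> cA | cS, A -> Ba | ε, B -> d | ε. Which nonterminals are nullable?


A nonterminal is nullable iff some alternative derives ε (directly, or every symbol in it is nullable)
Nullable: {A, B}


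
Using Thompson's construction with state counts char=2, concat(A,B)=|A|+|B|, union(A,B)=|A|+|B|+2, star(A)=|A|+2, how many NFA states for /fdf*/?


Syntax tree has 3 char leaf(s), 0 union(s), 1 star(s)
chars contribute 3×2 = 6; each union adds +2; each star adds +2
Total: 6 + 0 + 2 = 8 states


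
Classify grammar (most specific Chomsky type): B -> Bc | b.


Left-linear: every RHS is a terminal or one nonterminal followed by a terminal
Classification: Type 3 (Regular)


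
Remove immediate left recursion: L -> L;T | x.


Left-recursive alternatives: L;T; non-recursive: x
Introduce L': L -> xL', L' -> ;TL' | ε


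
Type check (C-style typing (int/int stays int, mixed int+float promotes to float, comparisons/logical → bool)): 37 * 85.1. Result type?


Operand types: int * float
Rule: mixed int/float promotes to float; int/int stays int
Result type: float


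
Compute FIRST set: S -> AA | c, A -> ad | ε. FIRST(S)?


Per alternative of S: FIRST(AA) = {a, ε}; FIRST(c) = {c}
FIRST(S) = {a, c, ε}


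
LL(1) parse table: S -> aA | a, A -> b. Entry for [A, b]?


For [A, b]: 'b' ∈ FIRST(b)
Entry: A -> b


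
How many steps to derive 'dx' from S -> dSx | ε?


Derivation: S => dSx => dx
Steps: 2


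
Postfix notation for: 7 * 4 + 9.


Left to right (same or higher precedence on left)
Postfix: 7 4 * 9 +


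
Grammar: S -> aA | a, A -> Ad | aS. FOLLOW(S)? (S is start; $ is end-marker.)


$ ∈ FOLLOW(S). For each A -> αBβ: add FIRST(β)\{ε} to FOLLOW(B); if β nullable, add FOLLOW(A).
FOLLOW(S) = {$, d}


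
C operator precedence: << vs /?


'/' is multiplicative (level 10); '<<' is shift (level 8)
Higher level binds tighter
'/' has higher precedence than '<<'


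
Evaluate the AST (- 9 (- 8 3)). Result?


Evaluate inner: (- 8 3) = 5
Evaluate root: (- 9 5) = 4
Result: 4


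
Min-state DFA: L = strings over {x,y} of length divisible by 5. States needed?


Track length mod 5: states 0..4, accept at 0
Minimal DFA: 5 states


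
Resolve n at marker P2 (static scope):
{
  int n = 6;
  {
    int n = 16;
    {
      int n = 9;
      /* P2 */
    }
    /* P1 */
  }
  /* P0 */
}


n declared in the same block as P2
n = 9


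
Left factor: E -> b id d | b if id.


Common prefix: 'b'
Factored: E -> b E', E' -> id d | if id


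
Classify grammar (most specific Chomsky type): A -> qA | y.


Right-linear: every RHS is a terminal or a terminal followed by one nonterminal
Classification: Type 3 (Regular)


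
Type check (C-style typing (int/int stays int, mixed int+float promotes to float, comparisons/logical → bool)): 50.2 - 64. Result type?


Operand types: float - int
Rule: mixed int/float promotes to float; int/int stays int
Result type: float


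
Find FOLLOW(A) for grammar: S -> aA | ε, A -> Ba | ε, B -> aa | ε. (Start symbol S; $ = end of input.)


$ ∈ FOLLOW(S). For each A -> αBβ: add FIRST(β)\{ε} to FOLLOW(B); if β nullable, add FOLLOW(A).
FOLLOW(A) = {$}


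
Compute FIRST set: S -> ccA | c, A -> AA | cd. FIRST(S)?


Per alternative of S: FIRST(ccA) = {c}; FIRST(c) = {c}
FIRST(S) = {c}


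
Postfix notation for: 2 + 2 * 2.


* has higher precedence, evaluate 2*2 first
Postfix: 2 2 2 * +


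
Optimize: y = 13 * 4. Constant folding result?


13 * 4 = 52 at compile time
Optimized: y = 52


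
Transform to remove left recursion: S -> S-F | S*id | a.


Left-recursive alternatives: S-F, S*id; non-recursive: a
Introduce S': S -> aS', S' -> -FS' | *idS' | ε


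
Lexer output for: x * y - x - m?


Scan left to right, longest-match per lexeme
Tokens: ID(x), OP(*), ID(y), OP(-), ID(x), OP(-), ID(m)


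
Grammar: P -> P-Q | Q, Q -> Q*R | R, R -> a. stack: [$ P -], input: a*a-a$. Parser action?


no handle ('P-' is not any RHS); shift 'a'
Action: shift


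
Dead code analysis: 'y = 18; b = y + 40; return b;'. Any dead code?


y is read by b's definition; b is returned
No dead code


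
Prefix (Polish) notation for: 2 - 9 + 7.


left-to-right (same/higher precedence on left): tree is (+ (- 2 9) 7)
Prefix: + - 2 9 7


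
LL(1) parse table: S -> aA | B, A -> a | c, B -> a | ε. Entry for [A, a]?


For [A, a]: 'a' ∈ FIRST(a)
Entry: A -> a


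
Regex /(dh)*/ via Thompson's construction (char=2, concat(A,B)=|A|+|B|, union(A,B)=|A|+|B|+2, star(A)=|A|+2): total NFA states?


Syntax tree has 2 char leaf(s), 0 union(s), 1 star(s)
chars contribute 2×2 = 4; each union adds +2; each star adds +2
Total: 4 + 0 + 2 = 6 states


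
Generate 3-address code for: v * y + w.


Break into single-operator statements:
t1 = v * y
t2 = t1 + w


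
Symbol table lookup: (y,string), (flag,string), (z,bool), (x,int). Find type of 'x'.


Lookup 'x' → type int


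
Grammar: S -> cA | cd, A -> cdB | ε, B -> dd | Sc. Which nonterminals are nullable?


A nonterminal is nullable iff some alternative derives ε (directly, or every symbol in it is nullable)
Nullable: {A}


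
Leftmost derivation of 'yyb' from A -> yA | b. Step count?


Derivation: A => yA => yyA => yyb
Steps: 3


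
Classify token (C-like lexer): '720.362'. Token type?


Pattern: digits with a decimal point
Type: FLOAT_LITERAL


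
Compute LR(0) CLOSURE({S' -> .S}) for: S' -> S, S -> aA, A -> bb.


Start: S' -> .S
For each item with dot before a nonterminal B, add B -> .γ for every B-production
Closure: [S' -> .S, S -> .aA]


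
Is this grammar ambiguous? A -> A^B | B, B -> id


precedence layered via separate nonterminal B: deterministic
Unambiguous


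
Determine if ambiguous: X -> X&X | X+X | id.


'id&id+id' has two parse trees (no precedence encoded between & and +)
Ambiguous


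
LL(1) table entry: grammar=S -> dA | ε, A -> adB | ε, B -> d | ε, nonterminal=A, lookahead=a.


For [A, a]: 'a' ∈ FIRST(adB)
Entry: A -> adB


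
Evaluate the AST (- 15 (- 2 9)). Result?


Evaluate inner: (- 2 9) = -7
Evaluate root: (- 15 -7) = 22
Result: 22


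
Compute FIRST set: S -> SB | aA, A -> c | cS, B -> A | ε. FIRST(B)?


Per alternative of B: FIRST(A) = {c}; FIRST(ε) = {ε}
FIRST(B) = {c, ε}


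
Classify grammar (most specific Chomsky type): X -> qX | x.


Right-linear: every RHS is a terminal or a terminal followed by one nonterminal
Classification: Type 3 (Regular)


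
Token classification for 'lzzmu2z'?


Pattern: letter/underscore followed by alphanumerics, not a keyword
Type: IDENTIFIER


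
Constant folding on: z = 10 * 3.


10 * 3 = 30 at compile time
Optimized: z = 30


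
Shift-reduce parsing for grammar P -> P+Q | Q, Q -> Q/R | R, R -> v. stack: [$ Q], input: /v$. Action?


shift '/' to continue Q -> Q/R
Action: shift


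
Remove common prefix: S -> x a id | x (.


Common prefix: 'x'
Factored: S -> x S', S' -> a id | (


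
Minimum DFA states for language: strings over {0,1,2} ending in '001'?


Track the longest suffix of input matching a prefix of '001': 4 classes (prefixes of length 0..3)
Minimal DFA: 4 states


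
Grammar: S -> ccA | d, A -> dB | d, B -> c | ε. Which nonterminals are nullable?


A nonterminal is nullable iff some alternative derives ε (directly, or every symbol in it is nullable)
Nullable: {B}


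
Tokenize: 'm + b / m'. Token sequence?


Scan left to right, longest-match per lexeme
Tokens: ID(m), OP(+), ID(b), OP(/), ID(m)


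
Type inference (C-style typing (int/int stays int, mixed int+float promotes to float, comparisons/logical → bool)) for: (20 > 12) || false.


Operand types: bool || bool
Rule: logical operators take bool operands and yield bool
Result type: bool


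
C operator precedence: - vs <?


'-' is additive (level 9); '<' is relational (level 7)
Higher level binds tighter
'-' has higher precedence than '<'


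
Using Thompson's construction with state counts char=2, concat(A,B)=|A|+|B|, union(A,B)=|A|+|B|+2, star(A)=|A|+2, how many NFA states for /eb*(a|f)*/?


Syntax tree has 4 char leaf(s), 1 union(s), 2 star(s)
chars contribute 4×2 = 8; each union adds +2; each star adds +2
Total: 8 + 2 + 4 = 14 states


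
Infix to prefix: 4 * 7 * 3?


left-to-right (same/higher precedence on left): tree is (* (* 4 7) 3)
Prefix: * * 4 7 3


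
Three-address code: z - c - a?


Break into single-operator statements:
t1 = z - c
t2 = t1 - a


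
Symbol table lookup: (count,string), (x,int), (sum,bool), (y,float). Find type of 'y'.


Lookup 'y' → type float


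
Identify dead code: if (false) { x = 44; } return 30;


condition is constant false, so the whole block is unreachable
Dead: 'if (false) { x = 44; }'


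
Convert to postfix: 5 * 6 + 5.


Left to right (same or higher precedence on left)
Postfix: 5 6 * 5 +


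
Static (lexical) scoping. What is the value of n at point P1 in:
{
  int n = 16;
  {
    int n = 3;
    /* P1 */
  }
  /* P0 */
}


n declared in the same block as P1
n = 3


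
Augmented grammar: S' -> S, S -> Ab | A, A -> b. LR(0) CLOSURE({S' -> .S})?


Start: S' -> .S
For each item with dot before a nonterminal B, add B -> .γ for every B-production
Closure: [S' -> .S, S -> .Ab, S -> .A, A -> .b]


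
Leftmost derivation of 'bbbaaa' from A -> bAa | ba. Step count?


Derivation: A => bAa => bbAaa => bbbaaa
Steps: 3


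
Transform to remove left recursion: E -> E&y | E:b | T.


Left-recursive alternatives: E&y, E:b; non-recursive: T
Introduce E': E -> TE', E' -> &yE' | :bE' | ε


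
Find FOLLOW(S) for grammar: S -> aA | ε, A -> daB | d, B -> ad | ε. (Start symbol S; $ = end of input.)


$ ∈ FOLLOW(S). For each A -> αBβ: add FIRST(β)\{ε} to FOLLOW(B); if β nullable, add FOLLOW(A).
FOLLOW(S) = {$}


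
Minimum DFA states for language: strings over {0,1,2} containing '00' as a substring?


KMP-style automaton: 2 progress states + 1 absorbing accept = 3
Minimal DFA: 3 states


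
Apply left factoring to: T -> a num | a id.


Common prefix: 'a'
Factored: T -> a T', T' -> num | id


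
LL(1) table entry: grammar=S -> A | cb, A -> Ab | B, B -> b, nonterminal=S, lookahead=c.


For [S, c]: 'c' ∈ FIRST(cb)
Entry: S -> cb


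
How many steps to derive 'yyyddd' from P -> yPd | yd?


Derivation: P => yPd => yyPdd => yyyddd
Steps: 3


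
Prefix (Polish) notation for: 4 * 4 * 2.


left-to-right (same/higher precedence on left): tree is (* (* 4 4) 2)
Prefix: * * 4 4 2


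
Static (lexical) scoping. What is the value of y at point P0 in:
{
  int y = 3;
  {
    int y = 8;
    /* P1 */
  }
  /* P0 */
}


y declared in the same block as P0
y = 3


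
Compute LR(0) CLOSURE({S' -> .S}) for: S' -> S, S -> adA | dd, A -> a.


Start: S' -> .S
For each item with dot before a nonterminal B, add B -> .γ for every B-production
Closure: [S' -> .S, S -> .adA, S -> .dd]


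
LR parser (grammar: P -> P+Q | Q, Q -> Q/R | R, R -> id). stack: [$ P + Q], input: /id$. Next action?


'/' can extend Q; shift to build Q -> Q/R
Action: shift
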